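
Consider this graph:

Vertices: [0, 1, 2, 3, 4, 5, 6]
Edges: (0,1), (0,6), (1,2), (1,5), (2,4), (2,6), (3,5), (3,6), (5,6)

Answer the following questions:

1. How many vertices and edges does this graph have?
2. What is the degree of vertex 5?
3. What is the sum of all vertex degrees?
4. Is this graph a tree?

Count: 7 vertices, 9 edges.
Vertex 5 has neighbors [1, 3, 6], degree = 3.
Handshaking lemma: 2 * 9 = 18.
A tree on 7 vertices has 6 edges. This graph has 9 edges (3 extra). Not a tree.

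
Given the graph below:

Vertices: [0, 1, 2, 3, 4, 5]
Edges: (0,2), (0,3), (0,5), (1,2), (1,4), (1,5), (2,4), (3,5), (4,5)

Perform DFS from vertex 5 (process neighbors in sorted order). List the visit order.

DFS from vertex 5 (neighbors processed in ascending order):
Visit order: 5, 0, 2, 1, 4, 3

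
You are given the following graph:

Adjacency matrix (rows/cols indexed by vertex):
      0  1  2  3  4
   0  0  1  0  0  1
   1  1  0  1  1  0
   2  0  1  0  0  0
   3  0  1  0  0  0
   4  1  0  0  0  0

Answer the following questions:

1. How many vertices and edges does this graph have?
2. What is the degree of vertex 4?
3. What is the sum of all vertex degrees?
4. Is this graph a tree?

Count: 5 vertices, 4 edges.
Vertex 4 has neighbors [0], degree = 1.
Handshaking lemma: 2 * 4 = 8.
A graph is a tree iff it is connected and has exactly n-1 edges. This graph is connected (all 5 vertices in one component) and has 5-1 = 4 edges. It is a tree.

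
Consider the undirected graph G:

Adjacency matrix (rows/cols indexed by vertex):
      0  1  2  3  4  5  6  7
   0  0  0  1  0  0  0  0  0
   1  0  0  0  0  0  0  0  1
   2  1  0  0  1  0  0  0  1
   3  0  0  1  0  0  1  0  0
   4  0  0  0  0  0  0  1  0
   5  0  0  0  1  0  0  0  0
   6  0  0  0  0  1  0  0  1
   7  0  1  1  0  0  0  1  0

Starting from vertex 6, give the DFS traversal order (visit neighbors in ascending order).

DFS from vertex 6 (neighbors processed in ascending order):
Visit order: 6, 4, 7, 1, 2, 0, 3, 5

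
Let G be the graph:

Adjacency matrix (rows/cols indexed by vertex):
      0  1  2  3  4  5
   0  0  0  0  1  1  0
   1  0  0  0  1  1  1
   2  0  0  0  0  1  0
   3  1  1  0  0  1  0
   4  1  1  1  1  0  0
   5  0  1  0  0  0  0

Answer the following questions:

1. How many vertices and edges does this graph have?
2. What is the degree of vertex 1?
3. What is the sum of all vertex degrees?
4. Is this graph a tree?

Count: 6 vertices, 7 edges.
Vertex 1 has neighbors [3, 4, 5], degree = 3.
Handshaking lemma: 2 * 7 = 14.
A tree on 6 vertices has 5 edges. This graph has 7 edges (2 extra). Not a tree.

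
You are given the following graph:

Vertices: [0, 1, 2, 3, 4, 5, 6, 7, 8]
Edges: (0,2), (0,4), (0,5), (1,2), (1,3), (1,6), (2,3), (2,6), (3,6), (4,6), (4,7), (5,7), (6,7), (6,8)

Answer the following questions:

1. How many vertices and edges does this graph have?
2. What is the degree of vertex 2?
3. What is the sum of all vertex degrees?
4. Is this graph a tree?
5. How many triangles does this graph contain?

Count: 9 vertices, 14 edges.
Vertex 2 has neighbors [0, 1, 3, 6], degree = 4.
Handshaking lemma: 2 * 14 = 28.
A tree on 9 vertices has 8 edges. This graph has 14 edges (6 extra). Not a tree.
Number of triangles = 5.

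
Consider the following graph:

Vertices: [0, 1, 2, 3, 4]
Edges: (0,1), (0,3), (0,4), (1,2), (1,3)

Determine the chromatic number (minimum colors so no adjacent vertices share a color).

The graph has a maximum clique of size 3 (lower bound on chromatic number).
A valid 3-coloring: {0: 0, 1: 1, 2: 0, 3: 2, 4: 1}.
Chromatic number = 3.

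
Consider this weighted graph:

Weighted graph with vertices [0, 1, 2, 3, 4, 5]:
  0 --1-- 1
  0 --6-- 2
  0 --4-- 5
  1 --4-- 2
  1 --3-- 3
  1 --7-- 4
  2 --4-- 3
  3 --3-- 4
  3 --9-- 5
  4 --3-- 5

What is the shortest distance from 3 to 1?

Using Dijkstra's algorithm from vertex 3:
Shortest path: 3 -> 1
Total weight: 3 = 3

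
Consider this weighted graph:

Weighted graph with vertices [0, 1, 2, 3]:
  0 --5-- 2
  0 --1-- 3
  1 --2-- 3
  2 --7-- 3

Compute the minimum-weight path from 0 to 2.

Using Dijkstra's algorithm from vertex 0:
Shortest path: 0 -> 2
Total weight: 5 = 5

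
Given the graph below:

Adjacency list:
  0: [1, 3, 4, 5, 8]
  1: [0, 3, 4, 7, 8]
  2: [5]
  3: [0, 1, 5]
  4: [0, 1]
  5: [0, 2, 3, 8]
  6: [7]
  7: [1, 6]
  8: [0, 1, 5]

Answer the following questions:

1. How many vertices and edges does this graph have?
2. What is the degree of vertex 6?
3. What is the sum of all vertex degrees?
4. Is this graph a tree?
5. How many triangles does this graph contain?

Count: 9 vertices, 13 edges.
Vertex 6 has neighbors [7], degree = 1.
Handshaking lemma: 2 * 13 = 26.
A tree on 9 vertices has 8 edges. This graph has 13 edges (5 extra). Not a tree.
Number of triangles = 5.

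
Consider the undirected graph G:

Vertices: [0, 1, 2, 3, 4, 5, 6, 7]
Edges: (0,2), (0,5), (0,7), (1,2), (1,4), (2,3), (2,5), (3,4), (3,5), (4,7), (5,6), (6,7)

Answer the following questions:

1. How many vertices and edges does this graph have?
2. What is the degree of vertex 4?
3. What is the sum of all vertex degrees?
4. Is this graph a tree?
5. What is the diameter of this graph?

Count: 8 vertices, 12 edges.
Vertex 4 has neighbors [1, 3, 7], degree = 3.
Handshaking lemma: 2 * 12 = 24.
A tree on 8 vertices has 7 edges. This graph has 12 edges (5 extra). Not a tree.
Diameter (longest shortest path) = 3.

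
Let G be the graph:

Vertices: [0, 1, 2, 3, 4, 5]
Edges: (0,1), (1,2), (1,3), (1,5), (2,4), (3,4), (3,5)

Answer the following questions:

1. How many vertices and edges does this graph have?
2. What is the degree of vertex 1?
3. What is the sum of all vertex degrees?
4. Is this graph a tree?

Count: 6 vertices, 7 edges.
Vertex 1 has neighbors [0, 2, 3, 5], degree = 4.
Handshaking lemma: 2 * 7 = 14.
A tree on 6 vertices has 5 edges. This graph has 7 edges (2 extra). Not a tree.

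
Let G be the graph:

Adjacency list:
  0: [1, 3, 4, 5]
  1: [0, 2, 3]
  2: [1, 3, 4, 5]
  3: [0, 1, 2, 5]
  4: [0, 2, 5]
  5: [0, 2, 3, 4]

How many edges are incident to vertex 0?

Vertex 0 has neighbors [1, 3, 4, 5], so deg(0) = 4.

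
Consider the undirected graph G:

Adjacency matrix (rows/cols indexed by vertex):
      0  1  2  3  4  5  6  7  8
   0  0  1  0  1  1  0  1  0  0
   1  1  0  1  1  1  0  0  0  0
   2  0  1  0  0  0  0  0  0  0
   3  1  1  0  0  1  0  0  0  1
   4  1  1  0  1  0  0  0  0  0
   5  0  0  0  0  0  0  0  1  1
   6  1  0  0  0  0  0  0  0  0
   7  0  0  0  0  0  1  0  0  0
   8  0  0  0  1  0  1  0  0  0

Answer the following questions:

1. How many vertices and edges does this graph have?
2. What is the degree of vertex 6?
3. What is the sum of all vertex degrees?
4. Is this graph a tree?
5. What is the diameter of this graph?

Count: 9 vertices, 11 edges.
Vertex 6 has neighbors [0], degree = 1.
Handshaking lemma: 2 * 11 = 22.
A tree on 9 vertices has 8 edges. This graph has 11 edges (3 extra). Not a tree.
Diameter (longest shortest path) = 5.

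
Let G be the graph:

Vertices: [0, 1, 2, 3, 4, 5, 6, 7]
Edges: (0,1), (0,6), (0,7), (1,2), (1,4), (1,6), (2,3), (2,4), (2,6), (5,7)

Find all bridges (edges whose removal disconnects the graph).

A bridge is an edge whose removal increases the number of connected components.
Bridges found: (0,7), (2,3), (5,7)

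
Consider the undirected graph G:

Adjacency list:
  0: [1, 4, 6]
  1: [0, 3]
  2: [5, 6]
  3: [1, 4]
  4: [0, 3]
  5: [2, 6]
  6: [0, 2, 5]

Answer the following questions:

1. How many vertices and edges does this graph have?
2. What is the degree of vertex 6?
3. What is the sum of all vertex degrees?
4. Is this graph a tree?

Count: 7 vertices, 8 edges.
Vertex 6 has neighbors [0, 2, 5], degree = 3.
Handshaking lemma: 2 * 8 = 16.
A tree on 7 vertices has 6 edges. This graph has 8 edges (2 extra). Not a tree.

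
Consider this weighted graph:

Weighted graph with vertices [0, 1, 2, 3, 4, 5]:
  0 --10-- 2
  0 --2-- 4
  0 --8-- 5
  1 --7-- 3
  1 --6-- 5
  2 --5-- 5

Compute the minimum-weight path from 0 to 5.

Using Dijkstra's algorithm from vertex 0:
Shortest path: 0 -> 5
Total weight: 8 = 8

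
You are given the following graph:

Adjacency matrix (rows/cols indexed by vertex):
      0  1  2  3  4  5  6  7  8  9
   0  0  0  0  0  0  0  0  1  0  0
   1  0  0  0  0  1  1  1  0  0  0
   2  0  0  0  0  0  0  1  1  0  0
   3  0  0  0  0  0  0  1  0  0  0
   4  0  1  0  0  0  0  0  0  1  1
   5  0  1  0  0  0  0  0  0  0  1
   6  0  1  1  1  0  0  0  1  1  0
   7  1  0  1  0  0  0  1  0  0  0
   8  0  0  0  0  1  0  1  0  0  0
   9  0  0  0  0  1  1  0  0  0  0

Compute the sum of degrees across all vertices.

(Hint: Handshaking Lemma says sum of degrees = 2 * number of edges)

Count edges: 12 edges.
By Handshaking Lemma: sum of degrees = 2 * 12 = 24.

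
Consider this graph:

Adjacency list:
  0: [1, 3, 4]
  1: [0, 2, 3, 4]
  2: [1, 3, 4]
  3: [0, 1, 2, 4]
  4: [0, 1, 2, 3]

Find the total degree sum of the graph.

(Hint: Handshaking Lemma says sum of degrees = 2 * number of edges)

Count edges: 9 edges.
By Handshaking Lemma: sum of degrees = 2 * 9 = 18.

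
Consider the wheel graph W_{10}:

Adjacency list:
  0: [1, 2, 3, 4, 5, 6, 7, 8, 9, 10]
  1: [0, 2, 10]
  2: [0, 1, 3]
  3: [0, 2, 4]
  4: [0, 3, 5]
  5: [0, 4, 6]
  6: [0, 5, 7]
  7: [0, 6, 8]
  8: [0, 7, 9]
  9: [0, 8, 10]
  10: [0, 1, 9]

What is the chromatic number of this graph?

W_{10} = C_{10} plus a hub adjacent to every cycle vertex.
The outer cycle needs 2 colors (even cycle); the hub is adjacent to all of them so needs a fresh color.
Chromatic number = 2 + 1 = 3.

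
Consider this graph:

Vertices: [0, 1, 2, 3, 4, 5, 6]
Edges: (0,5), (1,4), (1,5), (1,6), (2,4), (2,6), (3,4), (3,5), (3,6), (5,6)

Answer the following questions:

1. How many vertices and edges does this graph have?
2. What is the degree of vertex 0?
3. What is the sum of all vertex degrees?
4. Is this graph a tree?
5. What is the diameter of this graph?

Count: 7 vertices, 10 edges.
Vertex 0 has neighbors [5], degree = 1.
Handshaking lemma: 2 * 10 = 20.
A tree on 7 vertices has 6 edges. This graph has 10 edges (4 extra). Not a tree.
Diameter (longest shortest path) = 3.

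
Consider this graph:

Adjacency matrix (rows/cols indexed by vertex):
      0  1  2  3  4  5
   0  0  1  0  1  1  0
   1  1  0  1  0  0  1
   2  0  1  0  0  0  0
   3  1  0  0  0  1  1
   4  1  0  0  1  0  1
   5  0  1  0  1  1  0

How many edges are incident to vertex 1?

Vertex 1 has neighbors [0, 2, 5], so deg(1) = 3.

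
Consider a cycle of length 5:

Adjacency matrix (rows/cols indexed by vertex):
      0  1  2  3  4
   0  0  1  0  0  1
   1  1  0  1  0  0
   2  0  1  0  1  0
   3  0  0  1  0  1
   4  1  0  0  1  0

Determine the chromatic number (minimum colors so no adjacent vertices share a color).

This is an odd cycle (C_5). Odd cycles are not bipartite (any 2-coloring forces two adjacent vertices to match), and 3 colors suffice.
Chromatic number = 3.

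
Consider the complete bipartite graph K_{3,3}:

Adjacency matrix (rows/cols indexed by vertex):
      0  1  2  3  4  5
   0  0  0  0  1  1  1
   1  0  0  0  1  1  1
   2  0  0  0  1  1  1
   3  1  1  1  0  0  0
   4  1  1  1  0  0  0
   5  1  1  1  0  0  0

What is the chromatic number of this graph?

K_{3,3} is bipartite: vertices split into two independent sets of size 3 and 3.
Color one set 0, the other 1. No adjacent vertices share a color.
Chromatic number = 2.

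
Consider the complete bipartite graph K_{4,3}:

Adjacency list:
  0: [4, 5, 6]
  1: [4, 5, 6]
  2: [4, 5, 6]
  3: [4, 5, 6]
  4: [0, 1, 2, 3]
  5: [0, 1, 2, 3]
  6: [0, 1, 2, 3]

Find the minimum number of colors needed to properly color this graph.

K_{4,3} is bipartite: vertices split into two independent sets of size 4 and 3.
Color one set 0, the other 1. No adjacent vertices share a color.
Chromatic number = 2.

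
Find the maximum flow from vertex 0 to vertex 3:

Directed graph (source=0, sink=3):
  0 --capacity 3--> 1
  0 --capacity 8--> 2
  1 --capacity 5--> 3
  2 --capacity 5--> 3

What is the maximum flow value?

Computing max flow:
  Flow on (0->1): 3/3
  Flow on (0->2): 5/8
  Flow on (1->3): 3/5
  Flow on (2->3): 5/5
Maximum flow = 8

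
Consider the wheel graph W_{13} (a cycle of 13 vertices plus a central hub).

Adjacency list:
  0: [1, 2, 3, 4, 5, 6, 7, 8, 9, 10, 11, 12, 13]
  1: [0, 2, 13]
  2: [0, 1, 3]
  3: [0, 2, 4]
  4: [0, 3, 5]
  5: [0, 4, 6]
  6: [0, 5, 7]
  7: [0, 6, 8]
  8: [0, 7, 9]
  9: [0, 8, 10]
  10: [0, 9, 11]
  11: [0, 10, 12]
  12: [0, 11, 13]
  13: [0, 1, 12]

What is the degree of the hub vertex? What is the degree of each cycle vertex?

The hub connects to all 13 cycle vertices, so deg(hub) = 13.
Each cycle vertex connects to 2 neighbors on the cycle plus the hub, so deg(cycle vertex) = 3.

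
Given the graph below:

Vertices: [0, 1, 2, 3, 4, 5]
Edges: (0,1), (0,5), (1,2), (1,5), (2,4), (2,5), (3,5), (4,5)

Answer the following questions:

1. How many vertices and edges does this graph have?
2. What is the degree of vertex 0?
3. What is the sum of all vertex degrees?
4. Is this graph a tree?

Count: 6 vertices, 8 edges.
Vertex 0 has neighbors [1, 5], degree = 2.
Handshaking lemma: 2 * 8 = 16.
A tree on 6 vertices has 5 edges. This graph has 8 edges (3 extra). Not a tree.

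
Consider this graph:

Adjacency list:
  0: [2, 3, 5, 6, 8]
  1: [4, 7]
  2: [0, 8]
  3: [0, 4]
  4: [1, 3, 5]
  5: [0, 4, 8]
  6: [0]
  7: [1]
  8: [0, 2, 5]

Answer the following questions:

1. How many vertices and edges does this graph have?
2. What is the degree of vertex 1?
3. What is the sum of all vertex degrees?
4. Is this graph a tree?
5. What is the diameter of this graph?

Count: 9 vertices, 11 edges.
Vertex 1 has neighbors [4, 7], degree = 2.
Handshaking lemma: 2 * 11 = 22.
A tree on 9 vertices has 8 edges. This graph has 11 edges (3 extra). Not a tree.
Diameter (longest shortest path) = 5.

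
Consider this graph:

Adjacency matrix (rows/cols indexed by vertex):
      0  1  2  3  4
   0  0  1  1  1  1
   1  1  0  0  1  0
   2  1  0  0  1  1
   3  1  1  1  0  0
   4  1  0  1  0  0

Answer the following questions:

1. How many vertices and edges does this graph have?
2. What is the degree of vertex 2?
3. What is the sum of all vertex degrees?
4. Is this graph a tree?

Count: 5 vertices, 7 edges.
Vertex 2 has neighbors [0, 3, 4], degree = 3.
Handshaking lemma: 2 * 7 = 14.
A tree on 5 vertices has 4 edges. This graph has 7 edges (3 extra). Not a tree.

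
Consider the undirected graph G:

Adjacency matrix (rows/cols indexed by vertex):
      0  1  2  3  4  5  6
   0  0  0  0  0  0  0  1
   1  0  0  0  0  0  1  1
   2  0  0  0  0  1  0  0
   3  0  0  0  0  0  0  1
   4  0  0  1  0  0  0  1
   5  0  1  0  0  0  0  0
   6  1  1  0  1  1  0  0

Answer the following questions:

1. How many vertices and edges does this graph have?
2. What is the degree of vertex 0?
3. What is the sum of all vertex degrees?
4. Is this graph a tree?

Count: 7 vertices, 6 edges.
Vertex 0 has neighbors [6], degree = 1.
Handshaking lemma: 2 * 6 = 12.
A graph is a tree iff it is connected and has exactly n-1 edges. This graph is connected (all 7 vertices in one component) and has 7-1 = 6 edges. It is a tree.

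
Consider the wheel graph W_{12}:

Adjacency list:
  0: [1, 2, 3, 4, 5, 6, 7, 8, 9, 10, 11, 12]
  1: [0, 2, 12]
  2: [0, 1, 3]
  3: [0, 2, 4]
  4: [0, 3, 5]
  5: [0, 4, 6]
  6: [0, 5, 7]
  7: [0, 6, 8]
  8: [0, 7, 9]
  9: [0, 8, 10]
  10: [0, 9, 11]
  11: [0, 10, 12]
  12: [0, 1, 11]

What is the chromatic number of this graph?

W_{12} = C_{12} plus a hub adjacent to every cycle vertex.
The outer cycle needs 2 colors (even cycle); the hub is adjacent to all of them so needs a fresh color.
Chromatic number = 2 + 1 = 3.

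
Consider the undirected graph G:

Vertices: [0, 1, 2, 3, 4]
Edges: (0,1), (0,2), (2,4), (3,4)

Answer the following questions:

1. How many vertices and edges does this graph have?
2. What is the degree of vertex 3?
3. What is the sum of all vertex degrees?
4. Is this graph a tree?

Count: 5 vertices, 4 edges.
Vertex 3 has neighbors [4], degree = 1.
Handshaking lemma: 2 * 4 = 8.
A graph is a tree iff it is connected and has exactly n-1 edges. This graph is connected (all 5 vertices in one component) and has 5-1 = 4 edges. It is a tree.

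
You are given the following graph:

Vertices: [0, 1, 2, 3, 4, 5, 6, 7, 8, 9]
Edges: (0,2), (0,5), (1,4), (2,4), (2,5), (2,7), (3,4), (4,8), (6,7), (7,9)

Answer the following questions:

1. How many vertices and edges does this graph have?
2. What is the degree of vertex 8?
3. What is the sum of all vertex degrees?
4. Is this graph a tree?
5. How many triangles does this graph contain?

Count: 10 vertices, 10 edges.
Vertex 8 has neighbors [4], degree = 1.
Handshaking lemma: 2 * 10 = 20.
A tree on 10 vertices has 9 edges. This graph has 10 edges (1 extra). Not a tree.
Number of triangles = 1.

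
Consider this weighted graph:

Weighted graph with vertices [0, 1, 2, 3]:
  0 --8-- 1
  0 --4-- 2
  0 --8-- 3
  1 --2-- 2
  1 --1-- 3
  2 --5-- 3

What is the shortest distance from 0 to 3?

Using Dijkstra's algorithm from vertex 0:
Shortest path: 0 -> 2 -> 1 -> 3
Total weight: 4 + 2 + 1 = 7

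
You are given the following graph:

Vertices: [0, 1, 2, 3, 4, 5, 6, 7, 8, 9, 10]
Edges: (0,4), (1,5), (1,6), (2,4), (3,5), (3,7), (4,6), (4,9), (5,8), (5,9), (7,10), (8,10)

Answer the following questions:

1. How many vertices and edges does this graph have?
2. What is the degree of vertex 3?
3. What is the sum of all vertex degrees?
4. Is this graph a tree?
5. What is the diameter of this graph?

Count: 11 vertices, 12 edges.
Vertex 3 has neighbors [5, 7], degree = 2.
Handshaking lemma: 2 * 12 = 24.
A tree on 11 vertices has 10 edges. This graph has 12 edges (2 extra). Not a tree.
Diameter (longest shortest path) = 5.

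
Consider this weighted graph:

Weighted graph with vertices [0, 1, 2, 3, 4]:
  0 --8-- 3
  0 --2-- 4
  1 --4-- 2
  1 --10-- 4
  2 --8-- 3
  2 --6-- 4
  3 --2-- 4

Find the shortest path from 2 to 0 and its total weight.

Using Dijkstra's algorithm from vertex 2:
Shortest path: 2 -> 4 -> 0
Total weight: 6 + 2 = 8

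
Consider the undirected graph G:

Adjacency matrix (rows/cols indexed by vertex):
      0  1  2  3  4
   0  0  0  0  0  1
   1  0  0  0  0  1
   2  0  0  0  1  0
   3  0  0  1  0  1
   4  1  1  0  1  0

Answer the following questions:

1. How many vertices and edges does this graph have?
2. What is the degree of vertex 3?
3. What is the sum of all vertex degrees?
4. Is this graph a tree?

Count: 5 vertices, 4 edges.
Vertex 3 has neighbors [2, 4], degree = 2.
Handshaking lemma: 2 * 4 = 8.
A graph is a tree iff it is connected and has exactly n-1 edges. This graph is connected (all 5 vertices in one component) and has 5-1 = 4 edges. It is a tree.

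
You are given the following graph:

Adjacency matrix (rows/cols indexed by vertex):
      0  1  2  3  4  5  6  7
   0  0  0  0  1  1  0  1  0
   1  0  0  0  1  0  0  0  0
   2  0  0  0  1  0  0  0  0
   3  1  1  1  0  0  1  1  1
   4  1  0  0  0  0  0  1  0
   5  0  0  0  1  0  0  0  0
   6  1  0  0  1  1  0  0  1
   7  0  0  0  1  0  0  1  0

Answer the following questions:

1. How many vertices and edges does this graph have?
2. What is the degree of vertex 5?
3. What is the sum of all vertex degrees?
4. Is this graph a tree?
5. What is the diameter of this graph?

Count: 8 vertices, 10 edges.
Vertex 5 has neighbors [3], degree = 1.
Handshaking lemma: 2 * 10 = 20.
A tree on 8 vertices has 7 edges. This graph has 10 edges (3 extra). Not a tree.
Diameter (longest shortest path) = 3.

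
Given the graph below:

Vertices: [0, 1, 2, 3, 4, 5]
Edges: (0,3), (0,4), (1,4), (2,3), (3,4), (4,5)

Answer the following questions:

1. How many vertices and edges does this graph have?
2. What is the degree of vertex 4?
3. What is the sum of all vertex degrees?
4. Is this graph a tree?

Count: 6 vertices, 6 edges.
Vertex 4 has neighbors [0, 1, 3, 5], degree = 4.
Handshaking lemma: 2 * 6 = 12.
A tree on 6 vertices has 5 edges. This graph has 6 edges (1 extra). Not a tree.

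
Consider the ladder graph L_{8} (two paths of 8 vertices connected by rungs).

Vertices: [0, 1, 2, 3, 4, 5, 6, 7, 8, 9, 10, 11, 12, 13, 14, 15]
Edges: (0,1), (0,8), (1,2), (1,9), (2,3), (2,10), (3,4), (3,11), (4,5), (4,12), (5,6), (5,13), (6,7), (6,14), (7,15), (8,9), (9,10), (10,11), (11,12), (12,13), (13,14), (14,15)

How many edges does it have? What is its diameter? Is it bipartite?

Ladder graph L_{8}: 8 rungs + 2 * (8-1) path edges = 8 + 14 = 22 edges.
Diameter = 8.
Ladder graphs are bipartite (alternating coloring along each path).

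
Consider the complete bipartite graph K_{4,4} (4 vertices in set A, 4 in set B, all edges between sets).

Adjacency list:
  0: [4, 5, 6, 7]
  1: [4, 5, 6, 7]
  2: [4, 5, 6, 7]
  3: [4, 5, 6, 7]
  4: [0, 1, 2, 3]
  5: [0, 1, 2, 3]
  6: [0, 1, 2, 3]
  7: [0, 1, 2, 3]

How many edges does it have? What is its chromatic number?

K_{4,4} has 4 * 4 = 16 edges.
Bipartite graphs have chromatic number 2 (color each partition differently).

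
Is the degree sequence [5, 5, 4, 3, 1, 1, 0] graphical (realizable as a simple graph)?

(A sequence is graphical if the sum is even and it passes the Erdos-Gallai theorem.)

Sum of degrees = 19. Sum is odd, so the sequence is NOT graphical.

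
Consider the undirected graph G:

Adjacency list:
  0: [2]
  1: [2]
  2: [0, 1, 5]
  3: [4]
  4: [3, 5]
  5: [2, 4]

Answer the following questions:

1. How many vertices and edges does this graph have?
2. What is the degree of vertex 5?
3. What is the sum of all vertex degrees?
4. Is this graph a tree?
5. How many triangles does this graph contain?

Count: 6 vertices, 5 edges.
Vertex 5 has neighbors [2, 4], degree = 2.
Handshaking lemma: 2 * 5 = 10.
A graph is a tree iff it is connected and has exactly n-1 edges. This graph is connected (all 6 vertices in one component) and has 6-1 = 5 edges. It is a tree.
Number of triangles = 0.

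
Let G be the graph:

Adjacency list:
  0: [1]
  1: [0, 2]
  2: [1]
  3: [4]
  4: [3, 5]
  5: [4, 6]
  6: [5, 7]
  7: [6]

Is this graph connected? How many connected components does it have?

Checking connectivity: the graph has 2 connected component(s).
Components: [[0, 1, 2], [3, 4, 5, 6, 7]]. The graph is NOT connected.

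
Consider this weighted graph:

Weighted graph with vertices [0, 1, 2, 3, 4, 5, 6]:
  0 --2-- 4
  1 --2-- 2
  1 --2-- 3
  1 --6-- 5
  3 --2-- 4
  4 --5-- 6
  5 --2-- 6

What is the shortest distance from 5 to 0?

Using Dijkstra's algorithm from vertex 5:
Shortest path: 5 -> 6 -> 4 -> 0
Total weight: 2 + 5 + 2 = 9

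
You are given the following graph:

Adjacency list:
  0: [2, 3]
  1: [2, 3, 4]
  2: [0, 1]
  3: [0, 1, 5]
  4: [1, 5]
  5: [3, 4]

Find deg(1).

Vertex 1 has neighbors [2, 3, 4], so deg(1) = 3.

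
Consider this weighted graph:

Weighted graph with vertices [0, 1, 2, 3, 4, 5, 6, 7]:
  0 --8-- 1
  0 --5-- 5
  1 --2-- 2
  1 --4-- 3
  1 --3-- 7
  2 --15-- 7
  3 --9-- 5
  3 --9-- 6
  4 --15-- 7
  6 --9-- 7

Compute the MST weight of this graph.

Applying Kruskal's algorithm (sort edges by weight, add if no cycle):
  Add (1,2) w=2
  Add (1,7) w=3
  Add (1,3) w=4
  Add (0,5) w=5
  Add (0,1) w=8
  Add (3,6) w=9
  Skip (3,5) w=9 (creates cycle)
  Skip (6,7) w=9 (creates cycle)
  Skip (2,7) w=15 (creates cycle)
  Add (4,7) w=15
MST weight = 46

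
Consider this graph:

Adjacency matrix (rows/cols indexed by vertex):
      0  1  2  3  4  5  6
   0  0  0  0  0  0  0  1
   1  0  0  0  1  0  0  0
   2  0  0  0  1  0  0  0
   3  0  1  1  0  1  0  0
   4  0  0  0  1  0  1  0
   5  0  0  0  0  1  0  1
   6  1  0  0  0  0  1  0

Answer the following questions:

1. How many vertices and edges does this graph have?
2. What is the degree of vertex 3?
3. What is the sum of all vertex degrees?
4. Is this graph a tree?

Count: 7 vertices, 6 edges.
Vertex 3 has neighbors [1, 2, 4], degree = 3.
Handshaking lemma: 2 * 6 = 12.
A graph is a tree iff it is connected and has exactly n-1 edges. This graph is connected (all 7 vertices in one component) and has 7-1 = 6 edges. It is a tree.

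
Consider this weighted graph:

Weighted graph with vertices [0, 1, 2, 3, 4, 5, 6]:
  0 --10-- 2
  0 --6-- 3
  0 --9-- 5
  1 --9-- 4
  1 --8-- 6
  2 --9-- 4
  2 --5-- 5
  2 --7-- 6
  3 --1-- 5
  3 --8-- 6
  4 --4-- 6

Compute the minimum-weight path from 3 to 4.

Using Dijkstra's algorithm from vertex 3:
Shortest path: 3 -> 6 -> 4
Total weight: 8 + 4 = 12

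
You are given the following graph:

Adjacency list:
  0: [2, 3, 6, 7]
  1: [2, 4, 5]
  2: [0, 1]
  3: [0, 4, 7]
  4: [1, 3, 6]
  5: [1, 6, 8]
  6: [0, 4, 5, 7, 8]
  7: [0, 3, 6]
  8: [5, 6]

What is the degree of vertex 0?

Vertex 0 has neighbors [2, 3, 6, 7], so deg(0) = 4.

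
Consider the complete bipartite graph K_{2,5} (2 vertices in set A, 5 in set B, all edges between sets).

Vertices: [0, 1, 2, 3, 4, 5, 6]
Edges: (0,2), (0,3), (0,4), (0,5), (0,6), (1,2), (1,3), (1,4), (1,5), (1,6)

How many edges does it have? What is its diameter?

K_{2,5} has 2 * 5 = 10 edges.
Any vertex reaches any opposite-side vertex in 1 step; same-side vertices reach in 2 steps via any opposite-side vertex.
Diameter = 2.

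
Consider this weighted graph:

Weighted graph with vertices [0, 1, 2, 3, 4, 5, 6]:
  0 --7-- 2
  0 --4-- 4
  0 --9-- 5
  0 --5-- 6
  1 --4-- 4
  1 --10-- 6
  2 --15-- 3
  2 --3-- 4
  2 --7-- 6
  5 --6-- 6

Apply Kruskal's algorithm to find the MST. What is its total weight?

Applying Kruskal's algorithm (sort edges by weight, add if no cycle):
  Add (2,4) w=3
  Add (0,4) w=4
  Add (1,4) w=4
  Add (0,6) w=5
  Add (5,6) w=6
  Skip (0,2) w=7 (creates cycle)
  Skip (2,6) w=7 (creates cycle)
  Skip (0,5) w=9 (creates cycle)
  Skip (1,6) w=10 (creates cycle)
  Add (2,3) w=15
MST weight = 37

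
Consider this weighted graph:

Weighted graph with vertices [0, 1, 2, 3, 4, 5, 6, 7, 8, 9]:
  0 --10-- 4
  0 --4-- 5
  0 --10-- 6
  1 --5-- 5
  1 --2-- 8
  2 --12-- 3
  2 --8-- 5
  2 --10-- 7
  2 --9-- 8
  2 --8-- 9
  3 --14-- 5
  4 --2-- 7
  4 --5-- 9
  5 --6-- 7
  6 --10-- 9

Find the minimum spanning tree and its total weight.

Applying Kruskal's algorithm (sort edges by weight, add if no cycle):
  Add (1,8) w=2
  Add (4,7) w=2
  Add (0,5) w=4
  Add (1,5) w=5
  Add (4,9) w=5
  Add (5,7) w=6
  Add (2,9) w=8
  Skip (2,5) w=8 (creates cycle)
  Skip (2,8) w=9 (creates cycle)
  Add (0,6) w=10
  Skip (0,4) w=10 (creates cycle)
  Skip (2,7) w=10 (creates cycle)
  Skip (6,9) w=10 (creates cycle)
  Add (2,3) w=12
  Skip (3,5) w=14 (creates cycle)
MST weight = 54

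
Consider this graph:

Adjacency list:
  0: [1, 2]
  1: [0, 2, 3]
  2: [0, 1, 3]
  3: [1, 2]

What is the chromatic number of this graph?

The graph has a maximum clique of size 3 (lower bound on chromatic number).
A valid 3-coloring: {0: 2, 1: 0, 2: 1, 3: 2}.
Chromatic number = 3.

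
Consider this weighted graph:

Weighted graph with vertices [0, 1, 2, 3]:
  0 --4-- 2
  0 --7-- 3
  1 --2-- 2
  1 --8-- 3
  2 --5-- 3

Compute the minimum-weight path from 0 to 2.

Using Dijkstra's algorithm from vertex 0:
Shortest path: 0 -> 2
Total weight: 4 = 4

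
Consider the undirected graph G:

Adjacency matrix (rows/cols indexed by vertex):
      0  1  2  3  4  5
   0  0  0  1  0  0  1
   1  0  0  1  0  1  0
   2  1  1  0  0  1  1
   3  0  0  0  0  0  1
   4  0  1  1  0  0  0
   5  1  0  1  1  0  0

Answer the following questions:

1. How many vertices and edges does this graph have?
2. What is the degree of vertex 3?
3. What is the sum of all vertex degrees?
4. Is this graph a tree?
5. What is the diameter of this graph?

Count: 6 vertices, 7 edges.
Vertex 3 has neighbors [5], degree = 1.
Handshaking lemma: 2 * 7 = 14.
A tree on 6 vertices has 5 edges. This graph has 7 edges (2 extra). Not a tree.
Diameter (longest shortest path) = 3.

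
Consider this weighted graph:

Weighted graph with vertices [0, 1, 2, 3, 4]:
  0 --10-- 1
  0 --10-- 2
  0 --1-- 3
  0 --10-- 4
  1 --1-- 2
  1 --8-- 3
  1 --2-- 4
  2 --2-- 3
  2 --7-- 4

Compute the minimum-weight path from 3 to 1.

Using Dijkstra's algorithm from vertex 3:
Shortest path: 3 -> 2 -> 1
Total weight: 2 + 1 = 3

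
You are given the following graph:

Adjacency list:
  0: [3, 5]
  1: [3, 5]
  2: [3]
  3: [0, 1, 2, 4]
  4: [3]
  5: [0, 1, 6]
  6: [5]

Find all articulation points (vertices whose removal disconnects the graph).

An articulation point is a vertex whose removal disconnects the graph.
Articulation points: [3, 5]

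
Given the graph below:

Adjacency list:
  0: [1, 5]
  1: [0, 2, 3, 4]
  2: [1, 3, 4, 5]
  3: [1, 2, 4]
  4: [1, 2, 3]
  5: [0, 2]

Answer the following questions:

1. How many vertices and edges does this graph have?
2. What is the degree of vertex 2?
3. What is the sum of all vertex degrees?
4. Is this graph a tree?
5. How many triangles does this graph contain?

Count: 6 vertices, 9 edges.
Vertex 2 has neighbors [1, 3, 4, 5], degree = 4.
Handshaking lemma: 2 * 9 = 18.
A tree on 6 vertices has 5 edges. This graph has 9 edges (4 extra). Not a tree.
Number of triangles = 4.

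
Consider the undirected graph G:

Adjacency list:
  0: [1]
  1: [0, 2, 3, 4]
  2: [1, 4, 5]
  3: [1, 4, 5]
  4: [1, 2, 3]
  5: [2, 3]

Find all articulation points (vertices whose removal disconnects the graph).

An articulation point is a vertex whose removal disconnects the graph.
Articulation points: [1]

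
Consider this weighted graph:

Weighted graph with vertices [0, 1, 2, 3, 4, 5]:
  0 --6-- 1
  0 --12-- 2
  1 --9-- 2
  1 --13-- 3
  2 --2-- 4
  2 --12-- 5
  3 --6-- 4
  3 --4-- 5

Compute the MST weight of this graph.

Applying Kruskal's algorithm (sort edges by weight, add if no cycle):
  Add (2,4) w=2
  Add (3,5) w=4
  Add (0,1) w=6
  Add (3,4) w=6
  Add (1,2) w=9
  Skip (0,2) w=12 (creates cycle)
  Skip (2,5) w=12 (creates cycle)
  Skip (1,3) w=13 (creates cycle)
MST weight = 27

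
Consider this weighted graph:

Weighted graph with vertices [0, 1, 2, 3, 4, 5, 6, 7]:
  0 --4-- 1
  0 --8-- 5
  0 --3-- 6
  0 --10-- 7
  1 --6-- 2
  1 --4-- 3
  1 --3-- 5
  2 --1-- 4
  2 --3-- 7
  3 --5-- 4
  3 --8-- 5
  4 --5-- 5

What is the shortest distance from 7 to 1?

Using Dijkstra's algorithm from vertex 7:
Shortest path: 7 -> 2 -> 1
Total weight: 3 + 6 = 9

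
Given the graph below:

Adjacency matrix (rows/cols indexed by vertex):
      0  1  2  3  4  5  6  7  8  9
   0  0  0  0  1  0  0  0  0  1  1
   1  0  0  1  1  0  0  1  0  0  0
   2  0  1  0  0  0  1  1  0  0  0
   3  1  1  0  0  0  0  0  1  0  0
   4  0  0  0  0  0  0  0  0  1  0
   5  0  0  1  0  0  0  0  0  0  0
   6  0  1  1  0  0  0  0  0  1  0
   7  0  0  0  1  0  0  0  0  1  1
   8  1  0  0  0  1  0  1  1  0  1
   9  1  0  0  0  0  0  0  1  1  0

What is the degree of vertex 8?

Vertex 8 has neighbors [0, 4, 6, 7, 9], so deg(8) = 5.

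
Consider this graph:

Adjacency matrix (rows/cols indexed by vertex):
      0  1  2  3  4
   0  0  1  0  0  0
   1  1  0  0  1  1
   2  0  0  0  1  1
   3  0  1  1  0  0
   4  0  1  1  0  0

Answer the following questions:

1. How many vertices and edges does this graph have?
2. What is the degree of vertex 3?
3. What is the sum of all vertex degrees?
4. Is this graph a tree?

Count: 5 vertices, 5 edges.
Vertex 3 has neighbors [1, 2], degree = 2.
Handshaking lemma: 2 * 5 = 10.
A tree on 5 vertices has 4 edges. This graph has 5 edges (1 extra). Not a tree.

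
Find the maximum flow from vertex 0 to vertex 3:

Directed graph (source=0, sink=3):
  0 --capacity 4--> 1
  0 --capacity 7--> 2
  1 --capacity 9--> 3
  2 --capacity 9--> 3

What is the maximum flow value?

Computing max flow:
  Flow on (0->1): 4/4
  Flow on (0->2): 7/7
  Flow on (1->3): 4/9
  Flow on (2->3): 7/9
Maximum flow = 11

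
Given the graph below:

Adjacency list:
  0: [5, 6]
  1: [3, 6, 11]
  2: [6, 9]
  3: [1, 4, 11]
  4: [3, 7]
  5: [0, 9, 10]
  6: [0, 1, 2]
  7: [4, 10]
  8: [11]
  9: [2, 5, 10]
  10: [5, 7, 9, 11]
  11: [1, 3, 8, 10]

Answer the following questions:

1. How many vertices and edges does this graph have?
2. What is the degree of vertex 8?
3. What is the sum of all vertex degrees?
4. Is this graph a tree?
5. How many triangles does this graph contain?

Count: 12 vertices, 16 edges.
Vertex 8 has neighbors [11], degree = 1.
Handshaking lemma: 2 * 16 = 32.
A tree on 12 vertices has 11 edges. This graph has 16 edges (5 extra). Not a tree.
Number of triangles = 2.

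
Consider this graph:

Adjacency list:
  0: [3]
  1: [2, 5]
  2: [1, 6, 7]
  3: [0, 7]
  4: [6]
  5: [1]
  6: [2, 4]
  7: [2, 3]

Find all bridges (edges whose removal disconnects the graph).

A bridge is an edge whose removal increases the number of connected components.
Bridges found: (0,3), (1,2), (1,5), (2,6), (2,7), (3,7), (4,6)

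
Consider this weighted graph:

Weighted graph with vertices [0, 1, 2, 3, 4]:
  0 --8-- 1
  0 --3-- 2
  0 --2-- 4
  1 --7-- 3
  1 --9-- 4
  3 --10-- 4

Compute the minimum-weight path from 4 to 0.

Using Dijkstra's algorithm from vertex 4:
Shortest path: 4 -> 0
Total weight: 2 = 2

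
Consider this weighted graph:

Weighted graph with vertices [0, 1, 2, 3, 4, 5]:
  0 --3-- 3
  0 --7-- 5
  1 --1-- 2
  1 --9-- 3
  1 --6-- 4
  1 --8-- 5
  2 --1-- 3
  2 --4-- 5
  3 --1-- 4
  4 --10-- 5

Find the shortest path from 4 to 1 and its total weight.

Using Dijkstra's algorithm from vertex 4:
Shortest path: 4 -> 3 -> 2 -> 1
Total weight: 1 + 1 + 1 = 3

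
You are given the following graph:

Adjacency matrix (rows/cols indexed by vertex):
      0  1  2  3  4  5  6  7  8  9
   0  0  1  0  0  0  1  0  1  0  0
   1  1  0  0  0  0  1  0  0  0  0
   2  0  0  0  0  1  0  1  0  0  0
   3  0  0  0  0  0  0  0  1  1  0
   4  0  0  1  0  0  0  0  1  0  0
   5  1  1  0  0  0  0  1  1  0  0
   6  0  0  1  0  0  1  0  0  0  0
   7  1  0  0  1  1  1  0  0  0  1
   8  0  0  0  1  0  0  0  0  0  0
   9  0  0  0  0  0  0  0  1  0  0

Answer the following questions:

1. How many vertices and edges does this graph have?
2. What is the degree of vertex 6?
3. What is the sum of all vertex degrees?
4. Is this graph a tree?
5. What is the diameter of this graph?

Count: 10 vertices, 12 edges.
Vertex 6 has neighbors [2, 5], degree = 2.
Handshaking lemma: 2 * 12 = 24.
A tree on 10 vertices has 9 edges. This graph has 12 edges (3 extra). Not a tree.
Diameter (longest shortest path) = 4.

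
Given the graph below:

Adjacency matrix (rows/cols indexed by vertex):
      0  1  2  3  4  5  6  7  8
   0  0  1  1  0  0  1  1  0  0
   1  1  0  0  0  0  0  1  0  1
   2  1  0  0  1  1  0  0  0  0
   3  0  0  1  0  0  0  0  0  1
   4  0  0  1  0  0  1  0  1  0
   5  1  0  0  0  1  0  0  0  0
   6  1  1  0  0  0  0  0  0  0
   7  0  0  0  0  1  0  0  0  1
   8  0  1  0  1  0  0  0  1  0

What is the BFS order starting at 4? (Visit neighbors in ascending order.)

BFS from vertex 4 (neighbors processed in ascending order):
Visit order: 4, 2, 5, 7, 0, 3, 8, 1, 6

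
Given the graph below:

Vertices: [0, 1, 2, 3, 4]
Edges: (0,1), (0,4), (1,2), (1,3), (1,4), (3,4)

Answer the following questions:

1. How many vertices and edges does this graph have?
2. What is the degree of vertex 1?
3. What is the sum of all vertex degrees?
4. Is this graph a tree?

Count: 5 vertices, 6 edges.
Vertex 1 has neighbors [0, 2, 3, 4], degree = 4.
Handshaking lemma: 2 * 6 = 12.
A tree on 5 vertices has 4 edges. This graph has 6 edges (2 extra). Not a tree.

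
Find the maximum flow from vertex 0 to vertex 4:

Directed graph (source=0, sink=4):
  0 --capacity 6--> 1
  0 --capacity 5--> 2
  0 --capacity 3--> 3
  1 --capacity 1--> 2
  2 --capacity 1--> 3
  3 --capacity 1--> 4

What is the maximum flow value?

Computing max flow:
  Flow on (0->1): 1/6
  Flow on (1->2): 1/1
  Flow on (2->3): 1/1
  Flow on (3->4): 1/1
Maximum flow = 1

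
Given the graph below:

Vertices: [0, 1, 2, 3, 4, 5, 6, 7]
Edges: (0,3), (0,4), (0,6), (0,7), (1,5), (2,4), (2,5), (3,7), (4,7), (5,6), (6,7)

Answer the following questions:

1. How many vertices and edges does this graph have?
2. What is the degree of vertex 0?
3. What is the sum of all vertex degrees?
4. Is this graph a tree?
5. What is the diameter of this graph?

Count: 8 vertices, 11 edges.
Vertex 0 has neighbors [3, 4, 6, 7], degree = 4.
Handshaking lemma: 2 * 11 = 22.
A tree on 8 vertices has 7 edges. This graph has 11 edges (4 extra). Not a tree.
Diameter (longest shortest path) = 4.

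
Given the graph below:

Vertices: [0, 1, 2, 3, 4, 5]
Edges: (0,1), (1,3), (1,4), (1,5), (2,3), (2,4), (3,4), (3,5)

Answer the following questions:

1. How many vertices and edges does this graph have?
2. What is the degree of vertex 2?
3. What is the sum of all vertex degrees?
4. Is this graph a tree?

Count: 6 vertices, 8 edges.
Vertex 2 has neighbors [3, 4], degree = 2.
Handshaking lemma: 2 * 8 = 16.
A tree on 6 vertices has 5 edges. This graph has 8 edges (3 extra). Not a tree.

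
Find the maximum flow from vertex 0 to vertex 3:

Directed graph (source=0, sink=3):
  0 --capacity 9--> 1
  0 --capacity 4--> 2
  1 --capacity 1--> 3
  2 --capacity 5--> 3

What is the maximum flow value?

Computing max flow:
  Flow on (0->1): 1/9
  Flow on (0->2): 4/4
  Flow on (1->3): 1/1
  Flow on (2->3): 4/5
Maximum flow = 5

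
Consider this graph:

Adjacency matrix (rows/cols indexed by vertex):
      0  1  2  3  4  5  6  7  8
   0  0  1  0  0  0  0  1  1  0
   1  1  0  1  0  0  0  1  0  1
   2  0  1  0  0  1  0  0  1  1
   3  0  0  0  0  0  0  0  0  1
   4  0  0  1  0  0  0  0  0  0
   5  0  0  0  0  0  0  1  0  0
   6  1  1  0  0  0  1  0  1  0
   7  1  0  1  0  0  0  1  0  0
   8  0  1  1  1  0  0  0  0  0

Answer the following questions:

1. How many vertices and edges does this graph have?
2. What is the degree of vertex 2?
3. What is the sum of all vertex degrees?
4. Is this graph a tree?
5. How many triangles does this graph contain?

Count: 9 vertices, 12 edges.
Vertex 2 has neighbors [1, 4, 7, 8], degree = 4.
Handshaking lemma: 2 * 12 = 24.
A tree on 9 vertices has 8 edges. This graph has 12 edges (4 extra). Not a tree.
Number of triangles = 3.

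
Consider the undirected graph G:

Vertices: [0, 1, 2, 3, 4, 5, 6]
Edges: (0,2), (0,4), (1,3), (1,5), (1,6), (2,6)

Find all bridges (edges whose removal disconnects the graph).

A bridge is an edge whose removal increases the number of connected components.
Bridges found: (0,2), (0,4), (1,3), (1,5), (1,6), (2,6)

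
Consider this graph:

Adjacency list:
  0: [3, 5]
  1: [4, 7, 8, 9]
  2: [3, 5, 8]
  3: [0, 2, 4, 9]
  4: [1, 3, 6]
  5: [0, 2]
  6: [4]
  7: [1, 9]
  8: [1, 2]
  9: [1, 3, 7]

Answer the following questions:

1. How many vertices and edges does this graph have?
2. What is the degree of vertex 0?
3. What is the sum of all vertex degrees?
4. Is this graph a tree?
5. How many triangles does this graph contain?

Count: 10 vertices, 13 edges.
Vertex 0 has neighbors [3, 5], degree = 2.
Handshaking lemma: 2 * 13 = 26.
A tree on 10 vertices has 9 edges. This graph has 13 edges (4 extra). Not a tree.
Number of triangles = 1.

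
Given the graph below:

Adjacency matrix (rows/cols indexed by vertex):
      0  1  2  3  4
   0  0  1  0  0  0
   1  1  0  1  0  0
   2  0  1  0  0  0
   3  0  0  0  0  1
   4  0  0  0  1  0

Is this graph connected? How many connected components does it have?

Checking connectivity: the graph has 2 connected component(s).
Components: [[0, 1, 2], [3, 4]]. The graph is NOT connected.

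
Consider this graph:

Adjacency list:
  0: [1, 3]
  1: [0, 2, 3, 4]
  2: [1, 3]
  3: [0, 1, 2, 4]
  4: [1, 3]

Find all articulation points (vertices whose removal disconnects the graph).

No articulation points. The graph is biconnected.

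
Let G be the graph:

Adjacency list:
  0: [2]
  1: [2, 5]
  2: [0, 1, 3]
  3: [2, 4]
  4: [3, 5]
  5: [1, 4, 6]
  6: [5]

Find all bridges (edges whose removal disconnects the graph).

A bridge is an edge whose removal increases the number of connected components.
Bridges found: (0,2), (5,6)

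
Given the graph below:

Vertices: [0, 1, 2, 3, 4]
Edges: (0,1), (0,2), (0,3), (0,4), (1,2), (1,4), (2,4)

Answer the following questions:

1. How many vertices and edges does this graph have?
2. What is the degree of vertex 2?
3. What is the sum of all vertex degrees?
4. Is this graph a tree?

Count: 5 vertices, 7 edges.
Vertex 2 has neighbors [0, 1, 4], degree = 3.
Handshaking lemma: 2 * 7 = 14.
A tree on 5 vertices has 4 edges. This graph has 7 edges (3 extra). Not a tree.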